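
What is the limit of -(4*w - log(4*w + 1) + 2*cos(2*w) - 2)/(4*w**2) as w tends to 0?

-1

Substitution gives 0/0 (the numerator vanishes to order 2).
Expand each term to order w^2: the coefficient of w^2 in 2·cos(2w) is -4 and in −ln(1 + 4w) is 8.
Lower-order terms cancel with the polynomial part, so the numerator is (4)·w^2 + o(w^2), and the limit is (4)/(-4) = -1.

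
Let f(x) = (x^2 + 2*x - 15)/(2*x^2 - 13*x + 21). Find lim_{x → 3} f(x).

Direct substitution gives 0/0, so factor. Both numerator and denominator have (x - 3) as a factor.
After cancelling, the expression reduces to (x + 5)/(2*x - 7).
Substituting x = 3 gives -8.

-8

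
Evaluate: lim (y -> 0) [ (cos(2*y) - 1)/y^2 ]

-2

Direct substitution gives 0/0.
Apply L'Hôpital: lim (-2*sin(2*y))/(2*y), still 0/0.
After 2 applications of L'Hôpital's rule the quotient is (-4*cos(2*y))/(2); substituting y = 0 gives -2.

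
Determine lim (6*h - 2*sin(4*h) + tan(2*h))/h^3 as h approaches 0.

24

Substitution gives 0/0 (the numerator vanishes to order 3).
Expand each term to order h^3: the coefficient of h^3 in tan(2h) is 8/3 and in -2·sin(4h) is 64/3.
Lower-order terms cancel with the polynomial part, so the numerator is (24)·h^3 + o(h^3), and the limit is (24)/(1) = 24.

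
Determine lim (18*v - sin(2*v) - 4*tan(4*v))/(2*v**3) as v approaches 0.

Substitution gives 0/0; apply L'Hôpital's rule 3 times.
After differentiating numerator and denominator 3 times the quotient is (8*cos(2*v) - 1536*tan(4*v)^4 - 2048*tan(4*v)^2 - 512)/(12); at v = 0 this is -42.

-42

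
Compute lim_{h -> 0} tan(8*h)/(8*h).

1

Substitution gives 0/0.
Since tan(u)/u → 1 as u → 0, tan(8h)/(8h) → 1 and the limit is 8/8 = 1.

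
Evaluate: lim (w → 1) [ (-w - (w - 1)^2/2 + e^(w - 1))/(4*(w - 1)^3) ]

1/24

Direct substitution gives 0/0.
Apply L'Hôpital: lim (-w + e^(w - 1))/(12*(w - 1)^2), still 0/0.
Apply L'Hôpital: lim (e^(w - 1) - 1)/(24*w - 24), still 0/0.
After 3 applications of L'Hôpital's rule the quotient is (e^(w - 1))/(24); substituting w = 1 gives 1/24.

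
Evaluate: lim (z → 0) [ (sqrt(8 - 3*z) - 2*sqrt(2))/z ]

-3*√(2)/8

A 0/0 form; rationalise with √(8 - 3z) + √8. This collapses the numerator to -3z, leaving -3/(√(8 - 3z) + √8) → -3/(2√8) = -3*√(2)/8.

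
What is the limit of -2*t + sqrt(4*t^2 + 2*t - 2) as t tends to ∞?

This has the form ∞ − ∞. Multiply and divide by the conjugate √(4*t^2 + 2*t - 2) + 2t.
That gives (2t - 2) / (√(4*t^2 + 2*t - 2) + 2t).
Divide numerator and denominator by t: the limit is 2/(2·2) = 1/2.

1/2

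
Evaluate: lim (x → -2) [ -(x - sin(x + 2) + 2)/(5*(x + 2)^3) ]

-1/30

Direct substitution gives 0/0.
Apply L'Hôpital: lim (1 - cos(x + 2))/(-15*(x + 2)^2), still 0/0.
Apply L'Hôpital: lim (sin(x + 2))/(-30*x - 60), still 0/0.
After 3 applications of L'Hôpital's rule the quotient is (cos(x + 2))/(-30); substituting x = -2 gives -1/30.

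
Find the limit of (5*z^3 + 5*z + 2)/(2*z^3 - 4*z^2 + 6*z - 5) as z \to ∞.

Numerator and denominator both have degree 3.
Dividing every term by z^3, all lower-order terms vanish and the limit is the ratio of leading coefficients, 5/(2) = 5/2.

5/2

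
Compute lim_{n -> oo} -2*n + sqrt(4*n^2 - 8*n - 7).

This has the form ∞ − ∞. Multiply and divide by the conjugate √(4*n^2 - 8*n - 7) + 2n.
That gives (-8n - 7) / (√(4*n^2 - 8*n - 7) + 2n).
Divide numerator and denominator by n: the limit is -8/(2·2) = -2.

-2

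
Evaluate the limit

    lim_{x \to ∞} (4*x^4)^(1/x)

1

Base → ∞ and exponent → 0: an ∞^0 form.
Take logs: (1/x)·ln(4·x^4) = (ln 4 + 4·ln x)/x → 0.
So the limit is e^0 = 1.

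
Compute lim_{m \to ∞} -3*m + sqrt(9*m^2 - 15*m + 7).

An ∞ − ∞ form. Rationalising with the conjugate, the difference becomes (-15m + 7) / (√(9*m^2 - 15*m + 7) + 3m).
For large m the denominator behaves like 2·3m, so the quotient tends to -15/6 = -5/2.

-5/2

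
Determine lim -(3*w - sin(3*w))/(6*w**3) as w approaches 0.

-3/4

Direct substitution gives 0/0.
Apply L'Hôpital: lim (3 - 3*cos(3*w))/(-18*w^2), still 0/0.
Apply L'Hôpital: lim (9*sin(3*w))/(-36*w), still 0/0.
After 3 applications of L'Hôpital's rule the quotient is (27*cos(3*w))/(-36); substituting w = 0 gives -3/4.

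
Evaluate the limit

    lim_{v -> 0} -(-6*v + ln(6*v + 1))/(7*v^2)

18/7

Direct substitution gives 0/0.
Apply L'Hôpital: lim (-6 + 6/(6*v + 1))/(-14*v), still 0/0.
After 2 applications of L'Hôpital's rule the quotient is (-36/(6*v + 1)^2)/(-14); substituting v = 0 gives 18/7.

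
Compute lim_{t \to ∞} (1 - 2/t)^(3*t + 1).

e^(-6)

The base → 1 and the exponent → ∞: a 1^∞ form.
Take logarithms: (3t + 1)·ln(1 - 2/t). Since ln(1+u) ~ u for small u, this behaves like (3t)·(-2/t) → -6.
So the limit is e^(-6).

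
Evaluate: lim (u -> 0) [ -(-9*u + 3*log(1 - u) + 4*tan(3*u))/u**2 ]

3/2

Substitution gives 0/0; apply L'Hôpital's rule 2 times.
After differentiating numerator and denominator 2 times the quotient is (72*tan(3*u)/cos(3*u)^2 - 3/(u - 1)^2)/(-2); at u = 0 this is 3/2.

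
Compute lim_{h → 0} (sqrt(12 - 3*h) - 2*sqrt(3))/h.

-√(3)/4

Substitution gives 0/0. Multiply numerator and denominator by the conjugate √(12 - 3h) + √12.
The numerator becomes (12 - 3h) − 12 = -3h, so the expression simplifies to -3/(√(12 - 3h) + √12).
Letting h → 0 gives -3/(2√12) = -√(3)/4.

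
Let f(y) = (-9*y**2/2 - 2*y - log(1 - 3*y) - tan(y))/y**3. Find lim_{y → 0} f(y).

Substitution gives 0/0; apply L'Hôpital's rule 3 times.
After differentiating numerator and denominator 3 times the quotient is (4/cos(y)^2 - 6/cos(y)^4 - 54/(3*y - 1)^3)/(6); at y = 0 this is 26/3.

26/3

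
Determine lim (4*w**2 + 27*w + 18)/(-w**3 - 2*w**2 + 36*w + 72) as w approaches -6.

Since w = -6 makes numerator and denominator zero, (w + 6) divides both.
Cancelling it gives (4*w + 3)/(-w^2 + 4*w + 12); now plug in w = -6 to get 7/16.

7/16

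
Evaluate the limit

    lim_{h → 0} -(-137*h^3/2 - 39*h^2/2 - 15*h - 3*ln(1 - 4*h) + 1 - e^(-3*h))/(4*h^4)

-1509/32

Substitution gives 0/0 (the numerator vanishes to order 4).
Expand each term to order h^4: the coefficient of h^4 in -3·ln(1 - 4h) is 192 and in −e^(-3h) is -27/8.
Lower-order terms cancel with the polynomial part, so the numerator is (1509/8)·h^4 + o(h^4), and the limit is (1509/8)/(-4) = -1509/32.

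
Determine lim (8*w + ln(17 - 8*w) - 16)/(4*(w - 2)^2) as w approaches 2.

-8

Direct substitution gives 0/0.
Apply L'Hôpital: lim (8 - 8/(17 - 8*w))/(8*w - 16), still 0/0.
After 2 applications of L'Hôpital's rule the quotient is (-64/(17 - 8*w)^2)/(8); substituting w = 2 gives -8.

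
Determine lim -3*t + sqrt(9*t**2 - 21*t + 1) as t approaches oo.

This has the form ∞ − ∞. Multiply and divide by the conjugate √(9*t^2 - 21*t + 1) + 3t.
That gives (-21t + 1) / (√(9*t^2 - 21*t + 1) + 3t).
Divide numerator and denominator by t: the limit is -21/(2·3) = -7/2.

-7/2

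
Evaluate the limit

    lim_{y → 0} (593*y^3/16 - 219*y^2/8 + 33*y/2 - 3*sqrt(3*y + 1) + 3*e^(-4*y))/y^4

Substitution gives 0/0 (the numerator vanishes to order 4).
Expand each term to order y^4: the coefficient of y^4 in 3·e^(-4y) is 32 and in -3·√(1 + 3y) is 1215/128.
Lower-order terms cancel with the polynomial part, so the numerator is (5311/128)·y^4 + o(y^4), and the limit is (5311/128)/(1) = 5311/128.

5311/128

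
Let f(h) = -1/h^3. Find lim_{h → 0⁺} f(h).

-∞

As h → 0⁺, (h) → 0⁺, so (h)^3 → 0⁺ and -1/(h)^3 → -∞.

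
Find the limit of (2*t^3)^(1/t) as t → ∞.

Base → ∞ and exponent → 0: an ∞^0 form.
Take logs: (1/t)·ln(2·t^3) = (ln 2 + 3·ln t)/t → 0.
So the limit is e^0 = 1.

1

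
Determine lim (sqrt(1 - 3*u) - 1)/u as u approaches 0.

-3/2

Substitution gives 0/0. Multiply numerator and denominator by the conjugate √(1 - 3u) + √1.
The numerator becomes (1 - 3u) − 1 = -3u, so the expression simplifies to -3/(√(1 - 3u) + √1).
Letting u → 0 gives -3/(2√1) = -3/2.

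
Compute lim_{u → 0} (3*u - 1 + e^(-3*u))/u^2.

9/2

Direct substitution gives 0/0.
Apply L'Hôpital: lim (3 - 3*e^(-3*u))/(2*u), still 0/0.
After 2 applications of L'Hôpital's rule the quotient is (9*e^(-3*u))/(2); substituting u = 0 gives 9/2.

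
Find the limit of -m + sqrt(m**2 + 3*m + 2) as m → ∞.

This has the form ∞ − ∞. Multiply and divide by the conjugate √(m^2 + 3*m + 2) + m.
That gives (3m + 2) / (√(m^2 + 3*m + 2) + m).
Divide numerator and denominator by m: the limit is 3/(2·1) = 3/2.

3/2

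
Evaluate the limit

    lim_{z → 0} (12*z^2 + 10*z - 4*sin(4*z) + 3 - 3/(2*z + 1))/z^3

200/3

Substitution gives 0/0 (the numerator vanishes to order 3).
Expand each term to order z^3: the coefficient of z^3 in -3·1/(1 + 2z) is 24 and in -4·sin(4z) is 128/3.
Lower-order terms cancel with the polynomial part, so the numerator is (200/3)·z^3 + o(z^3), and the limit is (200/3)/(1) = 200/3.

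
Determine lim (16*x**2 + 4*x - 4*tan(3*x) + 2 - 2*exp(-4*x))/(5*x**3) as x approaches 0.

Substitution gives 0/0; apply L'Hôpital's rule 3 times.
After differentiating numerator and denominator 3 times the quotient is (-648*tan(3*x)^4 - 864*tan(3*x)^2 - 216 + 128*e^(-4*x))/(30); at x = 0 this is -44/15.

-44/15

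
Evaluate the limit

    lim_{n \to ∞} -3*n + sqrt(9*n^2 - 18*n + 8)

This has the form ∞ − ∞. Multiply and divide by the conjugate √(9*n^2 - 18*n + 8) + 3n.
That gives (-18n + 8) / (√(9*n^2 - 18*n + 8) + 3n).
Divide numerator and denominator by n: the limit is -18/(2·3) = -3.

-3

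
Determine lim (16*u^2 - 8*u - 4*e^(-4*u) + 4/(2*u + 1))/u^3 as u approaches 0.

32/3

Substitution gives 0/0; apply L'Hôpital's rule 3 times.
After differentiating numerator and denominator 3 times the quotient is (256*e^(-4*u) - 192/(2*u + 1)^4)/(6); at u = 0 this is 32/3.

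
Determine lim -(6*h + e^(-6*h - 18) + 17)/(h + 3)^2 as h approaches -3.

-18

Direct substitution gives 0/0.
Apply L'Hôpital: lim (6 - 6*e^(-6*h - 18))/(-2*h - 6), still 0/0.
After 2 applications of L'Hôpital's rule the quotient is (36*e^(-6*h - 18))/(-2); substituting h = -3 gives -18.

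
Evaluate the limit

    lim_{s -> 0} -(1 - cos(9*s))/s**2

Substitution gives 0/0.
Use (1 − cos u)/u² → 1/2 with u = 9s: the limit is 9²/(2·(-1)) = -81/2.

-81/2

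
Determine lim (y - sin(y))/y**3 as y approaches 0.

Direct substitution gives 0/0.
Apply L'Hôpital: lim (1 - cos(y))/(3*y^2), still 0/0.
Apply L'Hôpital: lim (sin(y))/(6*y), still 0/0.
After 3 applications of L'Hôpital's rule the quotient is (cos(y))/(6); substituting y = 0 gives 1/6.

1/6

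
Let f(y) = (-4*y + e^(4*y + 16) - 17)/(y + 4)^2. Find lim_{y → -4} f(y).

8

Direct substitution gives 0/0.
Apply L'Hôpital: lim (4*e^(4*y + 16) - 4)/(2*y + 8), still 0/0.
After 2 applications of L'Hôpital's rule the quotient is (16*e^(4*y + 16))/(2); substituting y = -4 gives 8.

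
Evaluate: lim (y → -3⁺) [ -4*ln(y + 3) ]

As y → -3⁺, y + 3 → 0⁺ and ln(y + 3) → −∞.
Multiplying by -4 gives ∞.

∞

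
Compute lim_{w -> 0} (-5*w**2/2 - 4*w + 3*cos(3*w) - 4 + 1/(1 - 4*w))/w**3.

64

Substitution gives 0/0 (the numerator vanishes to order 3).
Expand each term to order w^3: the coefficient of w^3 in 1/(1 - 4w) is 64 and in 3·cos(3w) is 0.
Lower-order terms cancel with the polynomial part, so the numerator is (64)·w^3 + o(w^3), and the limit is (64)/(1) = 64.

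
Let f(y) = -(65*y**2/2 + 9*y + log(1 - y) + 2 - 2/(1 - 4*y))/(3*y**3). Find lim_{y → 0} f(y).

385/9

Substitution gives 0/0 (the numerator vanishes to order 3).
Expand each term to order y^3: the coefficient of y^3 in -2·1/(1 - 4y) is -128 and in ln(1 - y) is -1/3.
Lower-order terms cancel with the polynomial part, so the numerator is (-385/3)·y^3 + o(y^3), and the limit is (-385/3)/(-3) = 385/9.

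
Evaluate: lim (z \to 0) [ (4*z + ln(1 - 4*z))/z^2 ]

-8

Direct substitution gives 0/0.
Apply L'Hôpital: lim (4 - 4/(1 - 4*z))/(2*z), still 0/0.
After 2 applications of L'Hôpital's rule the quotient is (-16/(1 - 4*z)^2)/(2); substituting z = 0 gives -8.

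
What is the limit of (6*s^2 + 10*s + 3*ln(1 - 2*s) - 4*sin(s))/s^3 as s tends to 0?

-22/3

Substitution gives 0/0 (the numerator vanishes to order 3).
Expand each term to order s^3: the coefficient of s^3 in -4·sin(s) is 2/3 and in 3·ln(1 - 2s) is -8.
Lower-order terms cancel with the polynomial part, so the numerator is (-22/3)·s^3 + o(s^3), and the limit is (-22/3)/(1) = -22/3.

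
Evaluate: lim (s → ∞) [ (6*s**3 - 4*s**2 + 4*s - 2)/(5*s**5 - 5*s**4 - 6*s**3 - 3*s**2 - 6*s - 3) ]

The denominator has degree 5 and the numerator degree 3. Dividing numerator and denominator by s^5 sends every term to 0 except the leading denominator term, so the limit is 0.

0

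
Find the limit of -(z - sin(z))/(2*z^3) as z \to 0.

-1/12

Direct substitution gives 0/0.
Apply L'Hôpital: lim (1 - cos(z))/(-6*z^2), still 0/0.
Apply L'Hôpital: lim (sin(z))/(-12*z), still 0/0.
After 3 applications of L'Hôpital's rule the quotient is (cos(z))/(-12); substituting z = 0 gives -1/12.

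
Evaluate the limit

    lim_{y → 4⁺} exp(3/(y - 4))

As y → 4⁺, 3/(y - 4) → +∞, so e^(3/(y - 4)) → ∞.

∞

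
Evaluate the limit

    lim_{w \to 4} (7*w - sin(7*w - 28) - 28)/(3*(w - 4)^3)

Direct substitution gives 0/0.
Apply L'Hôpital: lim (7 - 7*cos(7*w - 28))/(9*(w - 4)^2), still 0/0.
Apply L'Hôpital: lim (49*sin(7*w - 28))/(18*w - 72), still 0/0.
After 3 applications of L'Hôpital's rule the quotient is (343*cos(7*w - 28))/(18); substituting w = 4 gives 343/18.

343/18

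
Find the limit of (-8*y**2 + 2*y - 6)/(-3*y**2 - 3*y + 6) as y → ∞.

Numerator and denominator both have degree 2.
Dividing every term by y^2, all lower-order terms vanish and the limit is the ratio of leading coefficients, -8/(-3) = 8/3.

8/3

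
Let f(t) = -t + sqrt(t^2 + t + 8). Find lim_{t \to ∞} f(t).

1/2

This has the form ∞ − ∞. Multiply and divide by the conjugate √(t^2 + t + 8) + t.
That gives (t + 8) / (√(t^2 + t + 8) + t).
Divide numerator and denominator by t: the limit is 1/(2·1) = 1/2.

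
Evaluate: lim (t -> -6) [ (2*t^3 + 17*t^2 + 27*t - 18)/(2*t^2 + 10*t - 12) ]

-39/14

Since t = -6 makes numerator and denominator zero, (t + 6) divides both.
Cancelling it gives (2*t^2 + 5*t - 3)/(2*t - 2); now plug in t = -6 to get -39/14.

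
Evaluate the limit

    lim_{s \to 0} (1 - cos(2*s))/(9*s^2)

Substitution gives 0/0.
Use (1 − cos u)/u² → 1/2 with u = 2s: the limit is 2²/(2·9) = 2/9.

2/9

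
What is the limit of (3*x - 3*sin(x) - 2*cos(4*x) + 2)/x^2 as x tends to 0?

Substitution gives 0/0 (the numerator vanishes to order 2).
Expand each term to order x^2: the coefficient of x^2 in -2·cos(4x) is 16 and in -3·sin(x) is 0.
Lower-order terms cancel with the polynomial part, so the numerator is (16)·x^2 + o(x^2), and the limit is (16)/(1) = 16.

16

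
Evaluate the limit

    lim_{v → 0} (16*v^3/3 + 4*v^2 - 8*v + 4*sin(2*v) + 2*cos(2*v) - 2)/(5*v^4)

4/15

Substitution gives 0/0 (the numerator vanishes to order 4).
Expand each term to order v^4: the coefficient of v^4 in 2·cos(2v) is 4/3 and in 4·sin(2v) is 0.
Lower-order terms cancel with the polynomial part, so the numerator is (4/3)·v^4 + o(v^4), and the limit is (4/3)/(5) = 4/15.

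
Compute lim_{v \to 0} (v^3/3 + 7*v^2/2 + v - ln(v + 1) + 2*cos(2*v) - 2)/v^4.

Substitution gives 0/0; apply L'Hôpital's rule 4 times.
After differentiating numerator and denominator 4 times the quotient is (32*cos(2*v) + 6/(v + 1)^4)/(24); at v = 0 this is 19/12.

19/12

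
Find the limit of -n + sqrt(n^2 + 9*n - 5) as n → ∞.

9/2

This has the form ∞ − ∞. Multiply and divide by the conjugate √(n^2 + 9*n - 5) + n.
That gives (9n - 5) / (√(n^2 + 9*n - 5) + n).
Divide numerator and denominator by n: the limit is 9/(2·1) = 9/2.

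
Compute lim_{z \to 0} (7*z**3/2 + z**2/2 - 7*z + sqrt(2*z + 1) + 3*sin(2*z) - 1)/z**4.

Substitution gives 0/0 (the numerator vanishes to order 4).
Expand each term to order z^4: the coefficient of z^4 in 3·sin(2z) is 0 and in √(1 + 2z) is -5/8.
Lower-order terms cancel with the polynomial part, so the numerator is (-5/8)·z^4 + o(z^4), and the limit is (-5/8)/(1) = -5/8.

-5/8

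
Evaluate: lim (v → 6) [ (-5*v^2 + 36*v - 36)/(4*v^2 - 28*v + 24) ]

-6/5

Direct substitution gives 0/0, so factor. Both numerator and denominator have (v - 6) as a factor.
After cancelling, the expression reduces to (6 - 5*v)/(4*v - 4).
Substituting v = 6 gives -6/5.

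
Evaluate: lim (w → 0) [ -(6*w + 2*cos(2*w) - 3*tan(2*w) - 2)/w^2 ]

4

Substitution gives 0/0 (the numerator vanishes to order 2).
Expand each term to order w^2: the coefficient of w^2 in 2·cos(2w) is -4 and in -3·tan(2w) is 0.
Lower-order terms cancel with the polynomial part, so the numerator is (-4)·w^2 + o(w^2), and the limit is (-4)/(-1) = 4.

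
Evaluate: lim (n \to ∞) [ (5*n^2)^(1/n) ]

1

Base → ∞ and exponent → 0: an ∞^0 form.
Take logs: (1/n)·ln(5·n^2) = (ln 5 + 2·ln n)/n → 0.
So the limit is e^0 = 1.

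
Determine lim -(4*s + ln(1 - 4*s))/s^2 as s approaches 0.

8

Direct substitution gives 0/0.
Apply L'Hôpital: lim (4 - 4/(1 - 4*s))/(-2*s), still 0/0.
After 2 applications of L'Hôpital's rule the quotient is (-16/(1 - 4*s)^2)/(-2); substituting s = 0 gives 8.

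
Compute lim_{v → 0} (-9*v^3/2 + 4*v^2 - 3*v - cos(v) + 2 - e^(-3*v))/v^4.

Substitution gives 0/0; apply L'Hôpital's rule 4 times.
After differentiating numerator and denominator 4 times the quotient is (-cos(v) - 81*e^(-3*v))/(24); at v = 0 this is -41/12.

-41/12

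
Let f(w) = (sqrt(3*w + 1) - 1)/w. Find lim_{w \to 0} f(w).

Substitution gives 0/0. Multiply numerator and denominator by the conjugate √(1 + 3w) + √1.
The numerator becomes (1 + 3w) − 1 = 3w, so the expression simplifies to 3/(√(1 + 3w) + √1).
Letting w → 0 gives 3/(2√1) = 3/2.

3/2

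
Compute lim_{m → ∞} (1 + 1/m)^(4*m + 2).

e^(4)

Write it as [(1 + 1/m)^m]^(4) · (1 + 1/m)^(2). The bracketed term tends to e^(1) and the second factor to 1, so the limit is e^(4).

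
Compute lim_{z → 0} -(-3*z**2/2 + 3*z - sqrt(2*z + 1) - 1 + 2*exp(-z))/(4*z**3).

5/24

Substitution gives 0/0; apply L'Hôpital's rule 3 times.
After differentiating numerator and denominator 3 times the quotient is (-2*e^(-z) - 3/(2*z + 1)^(5/2))/(-24); at z = 0 this is 5/24.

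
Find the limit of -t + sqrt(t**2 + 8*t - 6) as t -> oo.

An ∞ − ∞ form. Rationalising with the conjugate, the difference becomes (8t - 6) / (√(t^2 + 8*t - 6) + t).
For large t the denominator behaves like 2·t, so the quotient tends to 8/2 = 4.

4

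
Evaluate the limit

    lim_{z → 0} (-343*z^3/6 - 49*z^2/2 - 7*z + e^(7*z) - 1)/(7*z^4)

Direct substitution gives 0/0.
Apply L'Hôpital: lim (-343*z^2/2 - 49*z + 7*e^(7*z) - 7)/(28*z^3), still 0/0.
Apply L'Hôpital: lim (-343*z + 49*e^(7*z) - 49)/(84*z^2), still 0/0.
Apply L'Hôpital: lim (343*e^(7*z) - 343)/(168*z), still 0/0.
After 4 applications of L'Hôpital's rule the quotient is (2401*e^(7*z))/(168); substituting z = 0 gives 343/24.

343/24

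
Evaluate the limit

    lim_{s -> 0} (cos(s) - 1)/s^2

-1/2

Direct substitution gives 0/0.
Apply L'Hôpital: lim (-sin(s))/(2*s), still 0/0.
After 2 applications of L'Hôpital's rule the quotient is (-cos(s))/(2); substituting s = 0 gives -1/2.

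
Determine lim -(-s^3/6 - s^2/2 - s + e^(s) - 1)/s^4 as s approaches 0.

Direct substitution gives 0/0.
Apply L'Hôpital: lim (-s^2/2 - s + e^(s) - 1)/(-4*s^3), still 0/0.
Apply L'Hôpital: lim (-s + e^(s) - 1)/(-12*s^2), still 0/0.
Apply L'Hôpital: lim (e^(s) - 1)/(-24*s), still 0/0.
After 4 applications of L'Hôpital's rule the quotient is (e^(s))/(-24); substituting s = 0 gives -1/24.

-1/24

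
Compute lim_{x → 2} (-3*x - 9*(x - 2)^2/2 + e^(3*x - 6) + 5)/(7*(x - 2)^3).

Direct substitution gives 0/0.
Apply L'Hôpital: lim (-9*x + 3*e^(3*x - 6) + 15)/(21*(x - 2)^2), still 0/0.
Apply L'Hôpital: lim (9*e^(3*x - 6) - 9)/(42*x - 84), still 0/0.
After 3 applications of L'Hôpital's rule the quotient is (27*e^(3*x - 6))/(42); substituting x = 2 gives 9/14.

9/14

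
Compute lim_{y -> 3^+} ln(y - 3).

-∞

As y → 3⁺, y - 3 → 0⁺ and ln(y - 3) → −∞.
Multiplying by 1 gives -∞.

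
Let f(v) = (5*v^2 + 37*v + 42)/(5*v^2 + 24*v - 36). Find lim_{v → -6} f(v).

At v = -6 both the top and bottom vanish — a removable singularity. Factoring out (v + 6) from each leaves (5*v + 7)/(5*v - 6), which at v = -6 equals 23/36.

23/36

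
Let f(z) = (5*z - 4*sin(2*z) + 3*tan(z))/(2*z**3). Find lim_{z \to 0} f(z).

19/6

Substitution gives 0/0 (the numerator vanishes to order 3).
Expand each term to order z^3: the coefficient of z^3 in 3·tan(z) is 1 and in -4·sin(2z) is 16/3.
Lower-order terms cancel with the polynomial part, so the numerator is (19/3)·z^3 + o(z^3), and the limit is (19/3)/(2) = 19/6.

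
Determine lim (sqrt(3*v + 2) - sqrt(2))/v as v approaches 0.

A 0/0 form; rationalise with √(2 + 3v) + √2. This collapses the numerator to 3v, leaving 3/(√(2 + 3v) + √2) → 3/(2√2) = 3*√(2)/4.

3*√(2)/4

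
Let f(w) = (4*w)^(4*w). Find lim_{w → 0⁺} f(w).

Base → 0⁺ and exponent → 0⁺: a 0^0 form.
Take logs: 4w·ln(4w). This is 0·(−∞); rewriting as ln(4w)/(1/(4w)) and applying L'Hôpital gives 0.
Hence the limit is e^0 = 1.

1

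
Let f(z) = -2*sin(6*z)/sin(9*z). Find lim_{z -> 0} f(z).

-4/3

Substitution gives 0/0.
Divide numerator and denominator by z: sin(6z)/z → 6 and sin(9z)/z → 9, so the limit is -2·6/9 = -4/3.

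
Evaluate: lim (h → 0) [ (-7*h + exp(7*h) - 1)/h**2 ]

Direct substitution gives 0/0.
Apply L'Hôpital: lim (7*e^(7*h) - 7)/(2*h), still 0/0.
After 2 applications of L'Hôpital's rule the quotient is (49*e^(7*h))/(2); substituting h = 0 gives 49/2.

49/2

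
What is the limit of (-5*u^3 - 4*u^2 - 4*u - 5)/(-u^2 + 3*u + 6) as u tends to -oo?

The numerator has higher degree (3 > 2); the quotient behaves like (-5/(-1))·u^1 for large |u|.
As u → −∞ this diverges to -∞.

-∞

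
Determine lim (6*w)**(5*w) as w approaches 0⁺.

Base → 0⁺ and exponent → 0⁺: a 0^0 form.
Take logs: 5w·ln(6w). This is 0·(−∞); rewriting as ln(6w)/(1/(5w)) and applying L'Hôpital gives 0.
Hence the limit is e^0 = 1.

1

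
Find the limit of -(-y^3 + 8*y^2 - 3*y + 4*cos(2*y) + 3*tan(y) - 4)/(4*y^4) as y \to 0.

-2/3

Substitution gives 0/0; apply L'Hôpital's rule 4 times.
After differentiating numerator and denominator 4 times the quotient is (64*cos(2*y) + 72*tan(y)^5 + 120*tan(y)^3 + 48*tan(y))/(-96); at y = 0 this is -2/3.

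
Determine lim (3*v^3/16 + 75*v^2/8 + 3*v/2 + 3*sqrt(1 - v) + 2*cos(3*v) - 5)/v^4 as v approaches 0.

849/128

Substitution gives 0/0 (the numerator vanishes to order 4).
Expand each term to order v^4: the coefficient of v^4 in 3·√(1 - v) is -15/128 and in 2·cos(3v) is 27/4.
Lower-order terms cancel with the polynomial part, so the numerator is (849/128)·v^4 + o(v^4), and the limit is (849/128)/(1) = 849/128.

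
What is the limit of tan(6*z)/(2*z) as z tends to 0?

Substitution gives 0/0.
Since tan(u)/u → 1 as u → 0, tan(6z)/(6z) → 1 and the limit is 6/2 = 3.

3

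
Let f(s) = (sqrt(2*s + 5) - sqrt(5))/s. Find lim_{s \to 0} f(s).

√(5)/5

Substitution gives 0/0. Multiply numerator and denominator by the conjugate √(5 + 2s) + √5.
The numerator becomes (5 + 2s) − 5 = 2s, so the expression simplifies to 2/(√(5 + 2s) + √5).
Letting s → 0 gives 2/(2√5) = √(5)/5.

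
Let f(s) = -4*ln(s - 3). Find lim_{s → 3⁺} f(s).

∞

As s → 3⁺, s - 3 → 0⁺ and ln(s - 3) → −∞.
Multiplying by -4 gives ∞.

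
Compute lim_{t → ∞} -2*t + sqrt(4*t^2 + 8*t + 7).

An ∞ − ∞ form. Rationalising with the conjugate, the difference becomes (8t + 7) / (√(4*t^2 + 8*t + 7) + 2t).
For large t the denominator behaves like 2·2t, so the quotient tends to 8/4 = 2.

2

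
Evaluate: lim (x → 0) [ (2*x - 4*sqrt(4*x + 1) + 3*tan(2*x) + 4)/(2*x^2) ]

4

Substitution gives 0/0 (the numerator vanishes to order 2).
Expand each term to order x^2: the coefficient of x^2 in -4·√(1 + 4x) is 8 and in 3·tan(2x) is 0.
Lower-order terms cancel with the polynomial part, so the numerator is (8)·x^2 + o(x^2), and the limit is (8)/(2) = 4.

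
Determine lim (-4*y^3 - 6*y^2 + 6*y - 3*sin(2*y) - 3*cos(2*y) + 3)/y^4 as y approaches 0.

Substitution gives 0/0; apply L'Hôpital's rule 4 times.
After differentiating numerator and denominator 4 times the quotient is (-48*sqrt(2)*sin(2*y + pi/4))/(24); at y = 0 this is -2.

-2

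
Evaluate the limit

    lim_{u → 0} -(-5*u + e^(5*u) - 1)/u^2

-25/2

Direct substitution gives 0/0.
Apply L'Hôpital: lim (5*e^(5*u) - 5)/(-2*u), still 0/0.
After 2 applications of L'Hôpital's rule the quotient is (25*e^(5*u))/(-2); substituting u = 0 gives -25/2.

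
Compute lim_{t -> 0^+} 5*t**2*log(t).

0

This is a 0·(−∞) form. Rewrite as 5·ln(t) / t^(−2) and apply L'Hôpital:
the derivative quotient is 5·(1/t) / (−2·t^(−3)) = (-5/2)·t^2 → 0.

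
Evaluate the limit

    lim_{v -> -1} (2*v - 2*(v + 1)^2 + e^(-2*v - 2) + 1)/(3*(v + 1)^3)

Direct substitution gives 0/0.
Apply L'Hôpital: lim (-4*v - 2*e^(-2*v - 2) - 2)/(9*(v + 1)^2), still 0/0.
Apply L'Hôpital: lim (4*e^(-2*v - 2) - 4)/(18*v + 18), still 0/0.
After 3 applications of L'Hôpital's rule the quotient is (-8*e^(-2*v - 2))/(18); substituting v = -1 gives -4/9.

-4/9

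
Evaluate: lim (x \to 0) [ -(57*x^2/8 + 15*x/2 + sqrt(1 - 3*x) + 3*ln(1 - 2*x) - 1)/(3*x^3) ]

Substitution gives 0/0 (the numerator vanishes to order 3).
Expand each term to order x^3: the coefficient of x^3 in √(1 - 3x) is -27/16 and in 3·ln(1 - 2x) is -8.
Lower-order terms cancel with the polynomial part, so the numerator is (-155/16)·x^3 + o(x^3), and the limit is (-155/16)/(-3) = 155/48.

155/48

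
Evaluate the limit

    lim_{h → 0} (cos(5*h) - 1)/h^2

Direct substitution gives 0/0.
Apply L'Hôpital: lim (-5*sin(5*h))/(2*h), still 0/0.
After 2 applications of L'Hôpital's rule the quotient is (-25*cos(5*h))/(2); substituting h = 0 gives -25/2.

-25/2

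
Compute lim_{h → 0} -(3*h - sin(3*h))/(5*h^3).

-9/10

Direct substitution gives 0/0.
Apply L'Hôpital: lim (3 - 3*cos(3*h))/(-15*h^2), still 0/0.
Apply L'Hôpital: lim (9*sin(3*h))/(-30*h), still 0/0.
After 3 applications of L'Hôpital's rule the quotient is (27*cos(3*h))/(-30); substituting h = 0 gives -9/10.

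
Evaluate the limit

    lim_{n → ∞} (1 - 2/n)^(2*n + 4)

Let L be the limit and take ln: ln L = lim (2n + 4)·ln(1 - 2/n) = lim (2n + 4)·(-2/n + O(1/n²)) = -4.
Hence L = e^(-4).

e^(-4)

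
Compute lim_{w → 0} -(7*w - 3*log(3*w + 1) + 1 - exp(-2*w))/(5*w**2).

Substitution gives 0/0 (the numerator vanishes to order 2).
Expand each term to order w^2: the coefficient of w^2 in −e^(-2w) is -2 and in -3·ln(1 + 3w) is 27/2.
Lower-order terms cancel with the polynomial part, so the numerator is (23/2)·w^2 + o(w^2), and the limit is (23/2)/(-5) = -23/10.

-23/10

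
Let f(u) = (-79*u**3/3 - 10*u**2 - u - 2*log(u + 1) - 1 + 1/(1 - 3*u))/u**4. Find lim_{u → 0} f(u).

163/2

Substitution gives 0/0 (the numerator vanishes to order 4).
Expand each term to order u^4: the coefficient of u^4 in -2·ln(1 + u) is 1/2 and in 1/(1 - 3u) is 81.
Lower-order terms cancel with the polynomial part, so the numerator is (163/2)·u^4 + o(u^4), and the limit is (163/2)/(1) = 163/2.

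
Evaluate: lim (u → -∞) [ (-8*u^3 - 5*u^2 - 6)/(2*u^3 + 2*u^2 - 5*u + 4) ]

-4

Numerator and denominator both have degree 3.
Dividing every term by u^3, all lower-order terms vanish and the limit is the ratio of leading coefficients, -8/(2) = -4.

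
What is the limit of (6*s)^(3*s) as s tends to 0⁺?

Base → 0⁺ and exponent → 0⁺: a 0^0 form.
Take logs: 3s·ln(6s). This is 0·(−∞); rewriting as ln(6s)/(1/(3s)) and applying L'Hôpital gives 0.
Hence the limit is e^0 = 1.

1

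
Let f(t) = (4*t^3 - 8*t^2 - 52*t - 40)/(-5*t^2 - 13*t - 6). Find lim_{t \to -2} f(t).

At t = -2 both the top and bottom vanish — a removable singularity. Factoring out (t + 2) from each leaves (4*t^2 - 16*t - 20)/(-5*t - 3), which at t = -2 equals 4.

4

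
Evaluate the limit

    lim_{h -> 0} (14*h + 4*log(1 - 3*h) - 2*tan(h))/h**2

Substitution gives 0/0; apply L'Hôpital's rule 2 times.
After differentiating numerator and denominator 2 times the quotient is (-4*tan(h)/cos(h)^2 - 36/(3*h - 1)^2)/(2); at h = 0 this is -18.

-18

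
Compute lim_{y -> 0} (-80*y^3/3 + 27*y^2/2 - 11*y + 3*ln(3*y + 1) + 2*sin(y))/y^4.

Substitution gives 0/0 (the numerator vanishes to order 4).
Expand each term to order y^4: the coefficient of y^4 in 2·sin(y) is 0 and in 3·ln(1 + 3y) is -243/4.
Lower-order terms cancel with the polynomial part, so the numerator is (-243/4)·y^4 + o(y^4), and the limit is (-243/4)/(1) = -243/4.

-243/4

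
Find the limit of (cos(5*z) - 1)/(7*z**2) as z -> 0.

-25/14

Direct substitution gives 0/0.
Apply L'Hôpital: lim (-5*sin(5*z))/(14*z), still 0/0.
After 2 applications of L'Hôpital's rule the quotient is (-25*cos(5*z))/(14); substituting z = 0 gives -25/14.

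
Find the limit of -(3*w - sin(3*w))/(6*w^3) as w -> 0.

-3/4

Direct substitution gives 0/0.
Apply L'Hôpital: lim (3 - 3*cos(3*w))/(-18*w^2), still 0/0.
Apply L'Hôpital: lim (9*sin(3*w))/(-36*w), still 0/0.
After 3 applications of L'Hôpital's rule the quotient is (27*cos(3*w))/(-36); substituting w = 0 gives -3/4.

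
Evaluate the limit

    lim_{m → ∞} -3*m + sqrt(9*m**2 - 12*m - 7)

-2

This has the form ∞ − ∞. Multiply and divide by the conjugate √(9*m^2 - 12*m - 7) + 3m.
That gives (-12m - 7) / (√(9*m^2 - 12*m - 7) + 3m).
Divide numerator and denominator by m: the limit is -12/(2·3) = -2.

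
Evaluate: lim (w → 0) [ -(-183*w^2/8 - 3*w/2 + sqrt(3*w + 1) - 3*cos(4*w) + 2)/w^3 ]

-27/16

Substitution gives 0/0; apply L'Hôpital's rule 3 times.
After differentiating numerator and denominator 3 times the quotient is (-192*sin(4*w) + 81/(8*(3*w + 1)^(5/2)))/(-6); at w = 0 this is -27/16.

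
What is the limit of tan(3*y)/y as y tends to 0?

3

Substitution gives 0/0.
Since tan(u)/u → 1 as u → 0, tan(3y)/(3y) → 1 and the limit is 3.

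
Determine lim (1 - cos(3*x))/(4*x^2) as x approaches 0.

Substitution gives 0/0.
Use (1 − cos u)/u² → 1/2 with u = 3x: the limit is 3²/(2·4) = 9/8.

9/8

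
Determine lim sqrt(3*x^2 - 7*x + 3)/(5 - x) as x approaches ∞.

For large |x|, √(3*x^2 - 7*x + 3) ≈ √3·|x| and the denominator ≈ -x.
Since x → +∞, |x| = x, giving √3/(-1) = -√(3).

-√(3)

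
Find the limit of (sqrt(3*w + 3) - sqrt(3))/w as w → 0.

√(3)/2

A 0/0 form; rationalise with √(3 + 3w) + √3. This collapses the numerator to 3w, leaving 3/(√(3 + 3w) + √3) → 3/(2√3) = √(3)/2.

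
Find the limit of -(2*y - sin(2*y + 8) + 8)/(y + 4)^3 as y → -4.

-4/3

Direct substitution gives 0/0.
Apply L'Hôpital: lim (2 - 2*cos(2*y + 8))/(-3*(y + 4)^2), still 0/0.
Apply L'Hôpital: lim (4*sin(2*y + 8))/(-6*y - 24), still 0/0.
After 3 applications of L'Hôpital's rule the quotient is (8*cos(2*y + 8))/(-6); substituting y = -4 gives -4/3.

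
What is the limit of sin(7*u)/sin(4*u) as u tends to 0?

Substitution gives 0/0.
Divide numerator and denominator by u: sin(7u)/u → 7 and sin(4u)/u → 4, so the limit is 1·7/4 = 7/4.

7/4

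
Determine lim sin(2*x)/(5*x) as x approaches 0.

2/5

Substitution gives 0/0.
Write it as (2/5)·sin(2x)/(2x); since sin(u)/u → 1, the limit is 2/5.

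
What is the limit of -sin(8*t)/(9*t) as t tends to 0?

-8/9

Substitution gives 0/0.
Write it as (8/(-9))·sin(8t)/(8t); since sin(u)/u → 1, the limit is -8/9.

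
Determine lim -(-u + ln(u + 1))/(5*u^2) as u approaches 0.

1/10

Direct substitution gives 0/0.
Apply L'Hôpital: lim (-1 + 1/(u + 1))/(-10*u), still 0/0.
After 2 applications of L'Hôpital's rule the quotient is (-1/(u + 1)^2)/(-10); substituting u = 0 gives 1/10.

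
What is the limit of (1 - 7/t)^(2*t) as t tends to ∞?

e^(-14)

Let L be the limit and take ln: ln L = lim (2t)·ln(1 - 7/t) = lim (2t)·(-7/t + O(1/t²)) = -14.
Hence L = e^(-14).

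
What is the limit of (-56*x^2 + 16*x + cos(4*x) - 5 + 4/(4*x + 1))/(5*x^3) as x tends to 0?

-256/5

Substitution gives 0/0 (the numerator vanishes to order 3).
Expand each term to order x^3: the coefficient of x^3 in cos(4x) is 0 and in 4·1/(1 + 4x) is -256.
Lower-order terms cancel with the polynomial part, so the numerator is (-256)·x^3 + o(x^3), and the limit is (-256)/(5) = -256/5.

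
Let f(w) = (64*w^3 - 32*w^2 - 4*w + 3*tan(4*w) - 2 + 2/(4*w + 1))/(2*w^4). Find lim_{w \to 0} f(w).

256

Substitution gives 0/0 (the numerator vanishes to order 4).
Expand each term to order w^4: the coefficient of w^4 in 3·tan(4w) is 0 and in 2·1/(1 + 4w) is 512.
Lower-order terms cancel with the polynomial part, so the numerator is (512)·w^4 + o(w^4), and the limit is (512)/(2) = 256.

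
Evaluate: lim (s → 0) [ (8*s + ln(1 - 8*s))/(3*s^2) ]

-32/3

Direct substitution gives 0/0.
Apply L'Hôpital: lim (8 - 8/(1 - 8*s))/(6*s), still 0/0.
After 2 applications of L'Hôpital's rule the quotient is (-64/(1 - 8*s)^2)/(6); substituting s = 0 gives -32/3.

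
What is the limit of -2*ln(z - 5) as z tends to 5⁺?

∞

As z → 5⁺, z - 5 → 0⁺ and ln(z - 5) → −∞.
Multiplying by -2 gives ∞.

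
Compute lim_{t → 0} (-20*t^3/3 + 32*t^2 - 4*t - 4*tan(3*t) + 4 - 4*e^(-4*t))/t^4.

Substitution gives 0/0; apply L'Hôpital's rule 4 times.
After differentiating numerator and denominator 4 times the quotient is (2592*tan(3*t)/cos(3*t)^2 - 7776*tan(3*t)/cos(3*t)^4 - 1024*e^(-4*t))/(24); at t = 0 this is -128/3.

-128/3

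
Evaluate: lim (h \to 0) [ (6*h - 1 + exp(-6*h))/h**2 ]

18

Direct substitution gives 0/0.
Apply L'Hôpital: lim (6 - 6*e^(-6*h))/(2*h), still 0/0.
After 2 applications of L'Hôpital's rule the quotient is (36*e^(-6*h))/(2); substituting h = 0 gives 18.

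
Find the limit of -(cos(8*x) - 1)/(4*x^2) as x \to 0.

Direct substitution gives 0/0.
Apply L'Hôpital: lim (-8*sin(8*x))/(-8*x), still 0/0.
After 2 applications of L'Hôpital's rule the quotient is (-64*cos(8*x))/(-8); substituting x = 0 gives 8.

8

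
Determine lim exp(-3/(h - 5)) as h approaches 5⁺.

As h → 5⁺, -3/(h - 5) → −∞, so e^(-3/(h - 5)) → 0.

0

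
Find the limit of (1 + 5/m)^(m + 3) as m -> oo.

Let L be the limit and take ln: ln L = lim (m + 3)·ln(1 + 5/m) = lim (m + 3)·(5/m + O(1/m²)) = 5.
Hence L = e^(5).

e^(5)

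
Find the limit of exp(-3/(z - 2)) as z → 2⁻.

∞

As z → 2⁻, -3/(z - 2) → +∞, so e^(-3/(z - 2)) → ∞.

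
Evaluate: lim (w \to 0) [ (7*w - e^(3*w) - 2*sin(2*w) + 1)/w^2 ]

-9/2

Substitution gives 0/0 (the numerator vanishes to order 2).
Expand each term to order w^2: the coefficient of w^2 in -2·sin(2w) is 0 and in −e^(3w) is -9/2.
Lower-order terms cancel with the polynomial part, so the numerator is (-9/2)·w^2 + o(w^2), and the limit is (-9/2)/(1) = -9/2.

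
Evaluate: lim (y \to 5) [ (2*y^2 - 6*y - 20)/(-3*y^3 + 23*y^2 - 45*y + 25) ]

Since y = 5 makes numerator and denominator zero, (y - 5) divides both.
Cancelling it gives (2*y + 4)/(-3*y^2 + 8*y - 5); now plug in y = 5 to get -7/20.

-7/20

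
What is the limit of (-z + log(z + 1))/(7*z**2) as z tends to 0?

-1/14

Direct substitution gives 0/0.
Apply L'Hôpital: lim (-1 + 1/(z + 1))/(14*z), still 0/0.
After 2 applications of L'Hôpital's rule the quotient is (-1/(z + 1)^2)/(14); substituting z = 0 gives -1/14.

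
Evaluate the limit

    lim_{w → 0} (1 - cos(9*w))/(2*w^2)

Substitution gives 0/0.
Use (1 − cos u)/u² → 1/2 with u = 9w: the limit is 9²/(2·2) = 81/4.

81/4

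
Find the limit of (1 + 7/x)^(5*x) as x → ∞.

e^(35)

The base → 1 and the exponent → ∞: a 1^∞ form.
Take logarithms: (5x)·ln(1 + 7/x). Since ln(1+u) ~ u for small u, this behaves like (5x)·(7/x) → 35.
So the limit is e^(35).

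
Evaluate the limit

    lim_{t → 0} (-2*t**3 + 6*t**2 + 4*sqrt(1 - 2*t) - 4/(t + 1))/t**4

Substitution gives 0/0; apply L'Hôpital's rule 4 times.
After differentiating numerator and denominator 4 times the quotient is (-96/(t + 1)^5 - 60/(1 - 2*t)^(7/2))/(24); at t = 0 this is -13/2.

-13/2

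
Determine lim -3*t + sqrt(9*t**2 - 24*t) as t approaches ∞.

-4

An ∞ − ∞ form. Rationalising with the conjugate, the difference becomes (-24t) / (√(9*t^2 - 24*t) + 3t).
For large t the denominator behaves like 2·3t, so the quotient tends to -24/6 = -4.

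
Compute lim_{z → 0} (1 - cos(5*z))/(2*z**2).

25/4

Substitution gives 0/0.
Use (1 − cos u)/u² → 1/2 with u = 5z: the limit is 5²/(2·2) = 25/4.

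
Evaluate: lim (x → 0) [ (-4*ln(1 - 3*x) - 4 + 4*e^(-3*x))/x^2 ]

Substitution gives 0/0; apply L'Hôpital's rule 2 times.
After differentiating numerator and denominator 2 times the quotient is (36*e^(-3*x) + 36/(3*x - 1)^2)/(2); at x = 0 this is 36.

36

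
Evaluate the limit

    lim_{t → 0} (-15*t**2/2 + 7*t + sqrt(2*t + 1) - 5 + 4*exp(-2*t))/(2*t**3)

Substitution gives 0/0 (the numerator vanishes to order 3).
Expand each term to order t^3: the coefficient of t^3 in 4·e^(-2t) is -16/3 and in √(1 + 2t) is 1/2.
Lower-order terms cancel with the polynomial part, so the numerator is (-29/6)·t^3 + o(t^3), and the limit is (-29/6)/(2) = -29/12.

-29/12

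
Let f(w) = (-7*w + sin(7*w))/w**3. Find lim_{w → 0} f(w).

-343/6

Direct substitution gives 0/0.
Apply L'Hôpital: lim (7*cos(7*w) - 7)/(3*w^2), still 0/0.
Apply L'Hôpital: lim (-49*sin(7*w))/(6*w), still 0/0.
After 3 applications of L'Hôpital's rule the quotient is (-343*cos(7*w))/(6); substituting w = 0 gives -343/6.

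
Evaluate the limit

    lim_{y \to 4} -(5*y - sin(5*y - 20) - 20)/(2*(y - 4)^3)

-125/12

Direct substitution gives 0/0.
Apply L'Hôpital: lim (5 - 5*cos(5*y - 20))/(-6*(y - 4)^2), still 0/0.
Apply L'Hôpital: lim (25*sin(5*y - 20))/(48 - 12*y), still 0/0.
After 3 applications of L'Hôpital's rule the quotient is (125*cos(5*y - 20))/(-12); substituting y = 4 gives -125/12.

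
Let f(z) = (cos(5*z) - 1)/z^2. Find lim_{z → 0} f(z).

-25/2

Direct substitution gives 0/0.
Apply L'Hôpital: lim (-5*sin(5*z))/(2*z), still 0/0.
After 2 applications of L'Hôpital's rule the quotient is (-25*cos(5*z))/(2); substituting z = 0 gives -25/2.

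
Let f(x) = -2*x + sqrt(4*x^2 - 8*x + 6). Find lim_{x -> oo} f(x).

This has the form ∞ − ∞. Multiply and divide by the conjugate √(4*x^2 - 8*x + 6) + 2x.
That gives (-8x + 6) / (√(4*x^2 - 8*x + 6) + 2x).
Divide numerator and denominator by x: the limit is -8/(2·2) = -2.

-2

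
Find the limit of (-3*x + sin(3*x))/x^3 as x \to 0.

-9/2

Direct substitution gives 0/0.
Apply L'Hôpital: lim (3*cos(3*x) - 3)/(3*x^2), still 0/0.
Apply L'Hôpital: lim (-9*sin(3*x))/(6*x), still 0/0.
After 3 applications of L'Hôpital's rule the quotient is (-27*cos(3*x))/(6); substituting x = 0 gives -9/2.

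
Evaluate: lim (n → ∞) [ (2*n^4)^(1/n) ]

Base → ∞ and exponent → 0: an ∞^0 form.
Take logs: (1/n)·ln(2·n^4) = (ln 2 + 4·ln n)/n → 0.
So the limit is e^0 = 1.

1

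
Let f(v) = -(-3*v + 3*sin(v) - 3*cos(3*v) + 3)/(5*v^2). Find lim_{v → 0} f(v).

Substitution gives 0/0; apply L'Hôpital's rule 2 times.
After differentiating numerator and denominator 2 times the quotient is (-3*sin(v) + 27*cos(3*v))/(-10); at v = 0 this is -27/10.

-27/10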